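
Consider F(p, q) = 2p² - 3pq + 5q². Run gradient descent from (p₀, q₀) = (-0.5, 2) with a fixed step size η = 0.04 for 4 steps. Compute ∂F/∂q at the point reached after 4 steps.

2.14285824

∇F = (4p - 3q, -3p + 10q)
Step 1: at (-0.5, 2), ∇F = (-8, 21.5) → (-0.5, 2) − 0.04·(-8, 21.5) = (-0.18, 1.14)
Step 2: at (-0.18, 1.14), ∇F = (-4.14, 11.94) → (-0.18, 1.14) − 0.04·(-4.14, 11.94) = (-0.0144, 0.6624)
Step 3: at (-0.0144, 0.6624), ∇F = (-2.0448, 6.6672) → (-0.0144, 0.6624) − 0.04·(-2.0448, 6.6672) = (0.067392, 0.395712)
Step 4: at (0.067392, 0.395712), ∇F = (-0.917568, 3.754944) → (0.067392, 0.395712) − 0.04·(-0.917568, 3.754944) = (0.10409472, 0.24551424)
∂F/∂q at (0.10409472, 0.24551424) = 2.14285824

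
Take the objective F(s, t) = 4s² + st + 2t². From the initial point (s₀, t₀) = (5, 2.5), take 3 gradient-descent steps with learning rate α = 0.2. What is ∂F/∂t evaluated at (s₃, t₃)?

-2.72

∇F = (8s + t, s + 4t)
(s₁, t₁) = (5, 2.5) − 0.2·(42.5, 15) = (-3.5, -0.5)
(s₂, t₂) = (-3.5, -0.5) − 0.2·(-28.5, -5.5) = (2.2, 0.6)
(s₃, t₃) = (2.2, 0.6) − 0.2·(18.2, 4.6) = (-1.44, -0.32)
∂F/∂t at (-1.44, -0.32) = -2.72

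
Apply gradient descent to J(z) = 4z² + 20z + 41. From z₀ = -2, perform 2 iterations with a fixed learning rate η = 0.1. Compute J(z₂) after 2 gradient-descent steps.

16.0016

J′(z) = 8z + 20
z₁ = -2 − 0.1·4 = -2.4
z₂ = -2.4 − 0.1·0.8 = -2.48
J(-2.48) = 16.0016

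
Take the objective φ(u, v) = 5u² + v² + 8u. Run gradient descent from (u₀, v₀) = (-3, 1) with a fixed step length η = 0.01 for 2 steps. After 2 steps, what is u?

-2.582

∇φ = (10u + 8, 2v)
Step 1: at (-3, 1), ∇φ = (-22, 2) → (-3, 1) − 0.01·(-22, 2) = (-2.78, 0.98)
Step 2: at (-2.78, 0.98), ∇φ = (-19.8, 1.96) → (-2.78, 0.98) − 0.01·(-19.8, 1.96) = (-2.582, 0.9604)
u = -2.582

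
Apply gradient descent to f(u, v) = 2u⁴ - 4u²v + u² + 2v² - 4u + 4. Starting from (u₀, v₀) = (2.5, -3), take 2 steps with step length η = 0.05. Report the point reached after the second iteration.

(122.9808, 8.328)

∇f = (8u³ - 8uv + 2u - 4, -4u² + 4v)
(u₁, v₁) = (2.5, -3) − 0.05·(186, -37) = (-6.8, -1.15)
(u₂, v₂) = (-6.8, -1.15) − 0.05·(-2595.616, -189.56) = (122.9808, 8.328)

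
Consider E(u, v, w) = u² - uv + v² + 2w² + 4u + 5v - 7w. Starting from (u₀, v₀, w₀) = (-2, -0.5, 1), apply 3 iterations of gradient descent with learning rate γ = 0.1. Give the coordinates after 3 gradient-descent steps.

(-2.2785, -1.983, 1.588)

∇E = (2u - v + 4, -u + 2v + 5, 4w - 7)
Step 1: at (-2, -0.5, 1), ∇E = (0.5, 6, -3) → (-2, -0.5, 1) − 0.1·(0.5, 6, -3) = (-2.05, -1.1, 1.3)
Step 2: at (-2.05, -1.1, 1.3), ∇E = (1, 4.85, -1.8) → (-2.05, -1.1, 1.3) − 0.1·(1, 4.85, -1.8) = (-2.15, -1.585, 1.48)
Step 3: at (-2.15, -1.585, 1.48), ∇E = (1.285, 3.98, -1.08) → (-2.15, -1.585, 1.48) − 0.1·(1.285, 3.98, -1.08) = (-2.2785, -1.983, 1.588)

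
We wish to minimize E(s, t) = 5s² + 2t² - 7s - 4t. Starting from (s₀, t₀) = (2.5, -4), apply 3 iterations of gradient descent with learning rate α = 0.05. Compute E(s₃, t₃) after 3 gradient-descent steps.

∇E = (10s - 7, 4t - 4)
Step 1: at (2.5, -4), ∇E = (18, -20) → (2.5, -4) − 0.05·(18, -20) = (1.6, -3)
Step 2: at (1.6, -3), ∇E = (9, -16) → (1.6, -3) − 0.05·(9, -16) = (1.15, -2.2)
Step 3: at (1.15, -2.2), ∇E = (4.5, -12.8) → (1.15, -2.2) − 0.05·(4.5, -12.8) = (0.925, -1.56)
E(0.925, -1.56) = 8.910325

8.910325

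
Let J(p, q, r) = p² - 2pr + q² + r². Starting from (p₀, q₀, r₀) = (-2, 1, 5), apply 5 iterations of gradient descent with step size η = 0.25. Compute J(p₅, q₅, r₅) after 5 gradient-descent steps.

0.0009765625

∇J = (2p - 2r, 2q, -2p + 2r)
(p₁, q₁, r₁) = (-2, 1, 5) − 0.25·(-14, 2, 14) = (1.5, 0.5, 1.5)
(p₂, q₂, r₂) = (1.5, 0.5, 1.5) − 0.25·(0, 1, 0) = (1.5, 0.25, 1.5)
(p₃, q₃, r₃) = (1.5, 0.25, 1.5) − 0.25·(0, 0.5, 0) = (1.5, 0.125, 1.5)
(p₄, q₄, r₄) = (1.5, 0.125, 1.5) − 0.25·(0, 0.25, 0) = (1.5, 0.0625, 1.5)
(p₅, q₅, r₅) = (1.5, 0.0625, 1.5) − 0.25·(0, 0.125, 0) = (1.5, 0.03125, 1.5)
J(1.5, 0.03125, 1.5) = 0.0009765625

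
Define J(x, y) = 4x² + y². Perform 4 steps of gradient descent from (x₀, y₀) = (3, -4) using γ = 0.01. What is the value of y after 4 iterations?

∇J = (8x, 2y)
(x₁, y₁) = (3, -4) − 0.01·(24, -8) = (2.76, -3.92)
(x₂, y₂) = (2.76, -3.92) − 0.01·(22.08, -7.84) = (2.5392, -3.8416)
(x₃, y₃) = (2.5392, -3.8416) − 0.01·(20.3136, -7.6832) = (2.336064, -3.764768)
(x₄, y₄) = (2.336064, -3.764768) − 0.01·(18.688512, -7.529536) = (2.14917888, -3.68947264)
y = -3.68947264

-3.68947264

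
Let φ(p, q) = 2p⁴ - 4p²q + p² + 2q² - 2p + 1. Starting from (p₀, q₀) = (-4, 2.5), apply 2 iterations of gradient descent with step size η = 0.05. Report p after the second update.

∇φ = (8p³ - 8pq + 2p - 2, -4p² + 4q)
(p₁, q₁) = (-4, 2.5) − 0.05·(-442, -54) = (18.1, 5.2)
(p₂, q₂) = (18.1, 5.2) − 0.05·(46719.168, -1289.64) = (-2317.8584, 69.682)
p = -2317.8584

-2317.8584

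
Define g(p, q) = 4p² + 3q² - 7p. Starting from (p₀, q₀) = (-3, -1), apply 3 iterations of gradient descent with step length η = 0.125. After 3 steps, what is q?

∇g = (8p - 7, 6q)
Step 1: at (-3, -1), ∇g = (-31, -6) → (-3, -1) − 0.125·(-31, -6) = (0.875, -0.25)
Step 2: at (0.875, -0.25), ∇g = (0, -1.5) → (0.875, -0.25) − 0.125·(0, -1.5) = (0.875, -0.0625)
Step 3: at (0.875, -0.0625), ∇g = (0, -0.375) → (0.875, -0.0625) − 0.125·(0, -0.375) = (0.875, -0.015625)
q = -0.015625

-0.015625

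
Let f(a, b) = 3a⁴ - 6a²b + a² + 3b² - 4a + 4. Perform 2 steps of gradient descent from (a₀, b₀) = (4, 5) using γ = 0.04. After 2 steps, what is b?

77.470016

∇f = (12a³ - 12ab + 2a - 4, -6a² + 6b)
(a₁, b₁) = (4, 5) − 0.04·(532, -66) = (-17.28, 7.64)
(a₂, b₂) = (-17.28, 7.64) − 0.04·(-60371.693824, -1745.7504) = (2397.58775296, 77.470016)
b = 77.470016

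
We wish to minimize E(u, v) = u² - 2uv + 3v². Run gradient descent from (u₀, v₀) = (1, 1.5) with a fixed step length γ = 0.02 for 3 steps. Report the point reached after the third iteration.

∇E = (2u - 2v, -2u + 6v)
(u₁, v₁) = (1, 1.5) − 0.02·(-1, 7) = (1.02, 1.36)
(u₂, v₂) = (1.02, 1.36) − 0.02·(-0.68, 6.12) = (1.0336, 1.2376)
(u₃, v₃) = (1.0336, 1.2376) − 0.02·(-0.408, 5.3584) = (1.04176, 1.130432)

(1.04176, 1.130432)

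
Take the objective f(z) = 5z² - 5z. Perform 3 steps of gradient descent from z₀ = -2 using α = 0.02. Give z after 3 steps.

-0.78

f′(z) = 10z - 5
Step 1: f′(-2) = -25; z₁ = -2 − 0.02·(-25) = -1.5
Step 2: f′(-1.5) = -20; z₂ = -1.5 − 0.02·(-20) = -1.1
Step 3: f′(-1.1) = -16; z₃ = -1.1 − 0.02·(-16) = -0.78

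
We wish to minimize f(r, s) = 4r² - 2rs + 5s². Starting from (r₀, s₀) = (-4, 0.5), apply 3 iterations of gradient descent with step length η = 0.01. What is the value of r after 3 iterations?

∇f = (8r - 2s, -2r + 10s)
(r₁, s₁) = (-4, 0.5) − 0.01·(-33, 13) = (-3.67, 0.37)
(r₂, s₂) = (-3.67, 0.37) − 0.01·(-30.1, 11.04) = (-3.369, 0.2596)
(r₃, s₃) = (-3.369, 0.2596) − 0.01·(-27.4712, 9.334) = (-3.094288, 0.16626)
r = -3.094288

-3.094288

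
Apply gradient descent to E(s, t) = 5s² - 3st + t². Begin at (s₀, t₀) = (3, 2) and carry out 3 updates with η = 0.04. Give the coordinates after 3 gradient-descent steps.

∇E = (10s - 3t, -3s + 2t)
(s₁, t₁) = (3, 2) − 0.04·(24, -5) = (2.04, 2.2)
(s₂, t₂) = (2.04, 2.2) − 0.04·(13.8, -1.72) = (1.488, 2.2688)
(s₃, t₃) = (1.488, 2.2688) − 0.04·(8.0736, 0.0736) = (1.165056, 2.265856)

(1.165056, 2.265856)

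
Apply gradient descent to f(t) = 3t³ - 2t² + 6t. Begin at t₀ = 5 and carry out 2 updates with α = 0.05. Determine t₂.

f′(t) = 9t² - 4t + 6
t₁ = 5 − 0.05·211 = -5.55
t₂ = -5.55 − 0.05·305.4225 = -20.821125

-20.821125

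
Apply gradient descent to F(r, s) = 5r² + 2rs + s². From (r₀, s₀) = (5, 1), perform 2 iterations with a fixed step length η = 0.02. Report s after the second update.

0.5712

∇F = (10r + 2s, 2r + 2s)
Step 1: at (5, 1), ∇F = (52, 12) → (5, 1) − 0.02·(52, 12) = (3.96, 0.76)
Step 2: at (3.96, 0.76), ∇F = (41.12, 9.44) → (3.96, 0.76) − 0.02·(41.12, 9.44) = (3.1376, 0.5712)
s = 0.5712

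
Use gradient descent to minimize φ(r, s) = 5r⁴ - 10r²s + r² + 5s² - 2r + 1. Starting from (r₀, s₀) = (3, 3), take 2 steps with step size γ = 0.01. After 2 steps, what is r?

-1.0155712

∇φ = (20r³ - 20rs + 2r - 2, -10r² + 10s)
(r₁, s₁) = (3, 3) − 0.01·(364, -60) = (-0.64, 3.6)
(r₂, s₂) = (-0.64, 3.6) − 0.01·(37.55712, 31.904) = (-1.0155712, 3.28096)
r = -1.0155712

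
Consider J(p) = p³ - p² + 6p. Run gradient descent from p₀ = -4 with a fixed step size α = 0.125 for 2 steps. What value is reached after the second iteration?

J′(p) = 3p² - 2p + 6
p₁ = -4 − 0.125·62 = -11.75
p₂ = -11.75 − 0.125·443.6875 = -67.2109375

-67.2109375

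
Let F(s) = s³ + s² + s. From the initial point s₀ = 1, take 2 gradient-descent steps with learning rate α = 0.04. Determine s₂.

F′(s) = 3s² + 2s + 1
Step 1: F′(1) = 6; s₁ = 1 − 0.04·6 = 0.76
Step 2: F′(0.76) = 4.2528; s₂ = 0.76 − 0.04·4.2528 = 0.589888

0.589888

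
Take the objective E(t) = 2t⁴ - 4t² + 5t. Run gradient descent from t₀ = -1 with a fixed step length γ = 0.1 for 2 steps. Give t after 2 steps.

-0.5

E′(t) = 8t³ - 8t + 5
Step 1: E′(-1) = 5; t₁ = -1 − 0.1·5 = -1.5
Step 2: E′(-1.5) = -10; t₂ = -1.5 − 0.1·(-10) = -0.5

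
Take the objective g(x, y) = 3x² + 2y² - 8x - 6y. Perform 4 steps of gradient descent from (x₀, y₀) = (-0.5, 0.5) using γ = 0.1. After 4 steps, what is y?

1.3704

∇g = (6x - 8, 4y - 6)
(x₁, y₁) = (-0.5, 0.5) − 0.1·(-11, -4) = (0.6, 0.9)
(x₂, y₂) = (0.6, 0.9) − 0.1·(-4.4, -2.4) = (1.04, 1.14)
(x₃, y₃) = (1.04, 1.14) − 0.1·(-1.76, -1.44) = (1.216, 1.284)
(x₄, y₄) = (1.216, 1.284) − 0.1·(-0.704, -0.864) = (1.2864, 1.3704)
y = 1.3704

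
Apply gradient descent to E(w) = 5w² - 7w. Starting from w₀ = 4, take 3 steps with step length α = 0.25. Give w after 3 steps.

E′(w) = 10w - 7
Step 1: E′(4) = 33; w₁ = 4 − 0.25·33 = -4.25
Step 2: E′(-4.25) = -49.5; w₂ = -4.25 − 0.25·(-49.5) = 8.125
Step 3: E′(8.125) = 74.25; w₃ = 8.125 − 0.25·74.25 = -10.4375

-10.4375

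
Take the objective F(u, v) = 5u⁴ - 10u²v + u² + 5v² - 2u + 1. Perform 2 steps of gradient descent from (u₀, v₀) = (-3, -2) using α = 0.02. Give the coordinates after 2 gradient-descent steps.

(-433.9594624, 21.62592)

∇F = (20u³ - 20uv + 2u - 2, -10u² + 10v)
(u₁, v₁) = (-3, -2) − 0.02·(-668, -110) = (10.36, 0.2)
(u₂, v₂) = (10.36, 0.2) − 0.02·(22215.97312, -1071.296) = (-433.9594624, 21.62592)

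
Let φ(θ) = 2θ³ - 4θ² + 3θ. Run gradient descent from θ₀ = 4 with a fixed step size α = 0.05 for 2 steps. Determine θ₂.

0.63325

φ′(θ) = 6θ² - 8θ + 3
θ₁ = 4 − 0.05·67 = 0.65
θ₂ = 0.65 − 0.05·0.335 = 0.63325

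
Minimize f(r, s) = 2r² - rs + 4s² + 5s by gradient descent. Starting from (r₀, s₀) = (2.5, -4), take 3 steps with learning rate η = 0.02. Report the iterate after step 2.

∇f = (4r - s, -r + 8s + 5)
(r₁, s₁) = (2.5, -4) − 0.02·(14, -29.5) = (2.22, -3.41)
(r₂, s₂) = (2.22, -3.41) − 0.02·(12.29, -24.5) = (1.9742, -2.92)

(1.9742, -2.92)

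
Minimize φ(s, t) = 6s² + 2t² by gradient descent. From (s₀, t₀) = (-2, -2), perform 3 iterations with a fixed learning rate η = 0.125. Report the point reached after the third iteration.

∇φ = (12s, 4t)
Step 1: at (-2, -2), ∇φ = (-24, -8) → (-2, -2) − 0.125·(-24, -8) = (1, -1)
Step 2: at (1, -1), ∇φ = (12, -4) → (1, -1) − 0.125·(12, -4) = (-0.5, -0.5)
Step 3: at (-0.5, -0.5), ∇φ = (-6, -2) → (-0.5, -0.5) − 0.125·(-6, -2) = (0.25, -0.25)

(0.25, -0.25)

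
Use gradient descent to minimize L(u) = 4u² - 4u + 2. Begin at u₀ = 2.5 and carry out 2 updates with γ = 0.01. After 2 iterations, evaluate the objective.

L′(u) = 8u - 4
u₁ = 2.5 − 0.01·16 = 2.34
u₂ = 2.34 − 0.01·14.72 = 2.1928
L(2.1928) = 12.46228736

12.46228736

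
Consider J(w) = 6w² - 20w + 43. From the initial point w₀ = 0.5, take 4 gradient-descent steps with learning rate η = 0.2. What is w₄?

J′(w) = 12w - 20
w₁ = 0.5 − 0.2·(-14) = 3.3
w₂ = 3.3 − 0.2·19.6 = -0.62
w₃ = -0.62 − 0.2·(-27.44) = 4.868
w₄ = 4.868 − 0.2·38.416 = -2.8152

-2.8152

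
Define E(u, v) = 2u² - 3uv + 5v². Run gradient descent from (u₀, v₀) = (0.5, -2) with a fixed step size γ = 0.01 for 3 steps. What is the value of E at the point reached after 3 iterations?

11.53458379950975

∇E = (4u - 3v, -3u + 10v)
(u₁, v₁) = (0.5, -2) − 0.01·(8, -21.5) = (0.42, -1.785)
(u₂, v₂) = (0.42, -1.785) − 0.01·(7.035, -19.11) = (0.34965, -1.5939)
(u₃, v₃) = (0.34965, -1.5939) − 0.01·(6.1803, -16.98795) = (0.287847, -1.4240205)
E(0.287847, -1.4240205) = 11.53458379950975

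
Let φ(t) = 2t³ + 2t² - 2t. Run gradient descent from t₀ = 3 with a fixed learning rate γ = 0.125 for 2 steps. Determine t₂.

-21

φ′(t) = 6t² + 4t - 2
t₁ = 3 − 0.125·64 = -5
t₂ = -5 − 0.125·128 = -21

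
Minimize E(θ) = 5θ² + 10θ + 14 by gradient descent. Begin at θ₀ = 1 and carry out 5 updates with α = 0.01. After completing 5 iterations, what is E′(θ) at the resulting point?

11.8098

E′(θ) = 10θ + 10
θ₁ = 1 − 0.01·20 = 0.8
θ₂ = 0.8 − 0.01·18 = 0.62
θ₃ = 0.62 − 0.01·16.2 = 0.458
θ₄ = 0.458 − 0.01·14.58 = 0.3122
θ₅ = 0.3122 − 0.01·13.122 = 0.18098
E′(θ) at (0.18098) = 11.8098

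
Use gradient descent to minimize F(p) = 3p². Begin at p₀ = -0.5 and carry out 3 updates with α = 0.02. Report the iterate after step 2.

-0.3872

F′(p) = 6p
Step 1: F′(-0.5) = -3; p₁ = -0.5 − 0.02·(-3) = -0.44
Step 2: F′(-0.44) = -2.64; p₂ = -0.44 − 0.02·(-2.64) = -0.3872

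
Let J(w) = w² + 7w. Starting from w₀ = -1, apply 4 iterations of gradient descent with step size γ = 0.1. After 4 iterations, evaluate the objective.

-11.201424

J′(w) = 2w + 7
w₁ = -1 − 0.1·5 = -1.5
w₂ = -1.5 − 0.1·4 = -1.9
w₃ = -1.9 − 0.1·3.2 = -2.22
w₄ = -2.22 − 0.1·2.56 = -2.476
J(-2.476) = -11.201424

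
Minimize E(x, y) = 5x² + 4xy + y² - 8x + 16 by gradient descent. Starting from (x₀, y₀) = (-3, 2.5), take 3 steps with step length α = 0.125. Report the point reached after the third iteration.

(0.0625, 2.1171875)

∇E = (10x + 4y - 8, 4x + 2y)
(x₁, y₁) = (-3, 2.5) − 0.125·(-28, -7) = (0.5, 3.375)
(x₂, y₂) = (0.5, 3.375) − 0.125·(10.5, 8.75) = (-0.8125, 2.28125)
(x₃, y₃) = (-0.8125, 2.28125) − 0.125·(-7, 1.3125) = (0.0625, 2.1171875)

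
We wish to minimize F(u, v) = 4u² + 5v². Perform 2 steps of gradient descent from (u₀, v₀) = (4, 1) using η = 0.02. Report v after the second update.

0.64

∇F = (8u, 10v)
Step 1: at (4, 1), ∇F = (32, 10) → (4, 1) − 0.02·(32, 10) = (3.36, 0.8)
Step 2: at (3.36, 0.8), ∇F = (26.88, 8) → (3.36, 0.8) − 0.02·(26.88, 8) = (2.8224, 0.64)
v = 0.64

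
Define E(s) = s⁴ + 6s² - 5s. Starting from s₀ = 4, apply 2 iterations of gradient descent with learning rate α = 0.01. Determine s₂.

0.89758796

E′(s) = 4s³ + 12s - 5
s₁ = 4 − 0.01·299 = 1.01
s₂ = 1.01 − 0.01·11.241204 = 0.89758796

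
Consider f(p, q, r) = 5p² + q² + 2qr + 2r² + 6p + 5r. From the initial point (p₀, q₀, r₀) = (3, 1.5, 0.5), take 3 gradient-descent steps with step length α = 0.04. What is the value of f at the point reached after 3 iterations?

-0.533823497216

∇f = (10p + 6, 2q + 2r, 2q + 4r + 5)
(p₁, q₁, r₁) = (3, 1.5, 0.5) − 0.04·(36, 4, 10) = (1.56, 1.34, 0.1)
(p₂, q₂, r₂) = (1.56, 1.34, 0.1) − 0.04·(21.6, 2.88, 8.08) = (0.696, 1.2248, -0.2232)
(p₃, q₃, r₃) = (0.696, 1.2248, -0.2232) − 0.04·(12.96, 2.0032, 6.5568) = (0.1776, 1.144672, -0.485472)
f(0.1776, 1.144672, -0.485472) = -0.533823497216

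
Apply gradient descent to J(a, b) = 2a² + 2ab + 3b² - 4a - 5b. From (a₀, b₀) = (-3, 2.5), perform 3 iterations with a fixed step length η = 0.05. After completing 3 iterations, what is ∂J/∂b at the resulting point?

∇J = (4a + 2b - 4, 2a + 6b - 5)
Step 1: at (-3, 2.5), ∇J = (-11, 4) → (-3, 2.5) − 0.05·(-11, 4) = (-2.45, 2.3)
Step 2: at (-2.45, 2.3), ∇J = (-9.2, 3.9) → (-2.45, 2.3) − 0.05·(-9.2, 3.9) = (-1.99, 2.105)
Step 3: at (-1.99, 2.105), ∇J = (-7.75, 3.65) → (-1.99, 2.105) − 0.05·(-7.75, 3.65) = (-1.6025, 1.9225)
∂J/∂b at (-1.6025, 1.9225) = 3.33

3.33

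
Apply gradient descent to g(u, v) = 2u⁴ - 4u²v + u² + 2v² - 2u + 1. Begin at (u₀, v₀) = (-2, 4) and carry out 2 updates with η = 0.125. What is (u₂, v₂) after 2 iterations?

(-3.734375, 2.78125)

∇g = (8u³ - 8uv + 2u - 2, -4u² + 4v)
Step 1: at (-2, 4), ∇g = (-6, 0) → (-2, 4) − 0.125·(-6, 0) = (-1.25, 4)
Step 2: at (-1.25, 4), ∇g = (19.875, 9.75) → (-1.25, 4) − 0.125·(19.875, 9.75) = (-3.734375, 2.78125)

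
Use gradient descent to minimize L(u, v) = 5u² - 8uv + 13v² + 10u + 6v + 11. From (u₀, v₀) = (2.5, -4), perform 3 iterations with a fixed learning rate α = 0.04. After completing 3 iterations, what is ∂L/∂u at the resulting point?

5.816128

∇L = (10u - 8v + 10, -8u + 26v + 6)
(u₁, v₁) = (2.5, -4) − 0.04·(67, -118) = (-0.18, 0.72)
(u₂, v₂) = (-0.18, 0.72) − 0.04·(2.44, 26.16) = (-0.2776, -0.3264)
(u₃, v₃) = (-0.2776, -0.3264) − 0.04·(9.8352, -0.2656) = (-0.671008, -0.315776)
∂L/∂u at (-0.671008, -0.315776) = 5.816128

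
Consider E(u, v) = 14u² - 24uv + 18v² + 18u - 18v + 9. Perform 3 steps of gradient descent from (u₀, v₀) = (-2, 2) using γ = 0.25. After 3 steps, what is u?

3427.5

∇E = (28u - 24v + 18, -24u + 36v - 18)
Step 1: at (-2, 2), ∇E = (-86, 102) → (-2, 2) − 0.25·(-86, 102) = (19.5, -23.5)
Step 2: at (19.5, -23.5), ∇E = (1128, -1332) → (19.5, -23.5) − 0.25·(1128, -1332) = (-262.5, 309.5)
Step 3: at (-262.5, 309.5), ∇E = (-14760, 17424) → (-262.5, 309.5) − 0.25·(-14760, 17424) = (3427.5, -4046.5)
u = 3427.5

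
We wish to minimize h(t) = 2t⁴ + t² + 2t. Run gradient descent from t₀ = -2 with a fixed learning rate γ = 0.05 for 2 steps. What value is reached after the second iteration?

0.1912

h′(t) = 8t³ + 2t + 2
t₁ = -2 − 0.05·(-66) = 1.3
t₂ = 1.3 − 0.05·22.176 = 0.1912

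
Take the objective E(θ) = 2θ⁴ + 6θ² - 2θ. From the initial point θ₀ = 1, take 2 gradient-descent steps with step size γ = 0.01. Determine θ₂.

E′(θ) = 8θ³ + 12θ - 2
Step 1: E′(1) = 18; θ₁ = 1 − 0.01·18 = 0.82
Step 2: E′(0.82) = 12.250944; θ₂ = 0.82 − 0.01·12.250944 = 0.69749056

0.69749056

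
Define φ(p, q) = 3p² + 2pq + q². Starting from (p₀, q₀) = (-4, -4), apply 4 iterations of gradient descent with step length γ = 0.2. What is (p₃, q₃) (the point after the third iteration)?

∇φ = (6p + 2q, 2p + 2q)
Step 1: at (-4, -4), ∇φ = (-32, -16) → (-4, -4) − 0.2·(-32, -16) = (2.4, -0.8)
Step 2: at (2.4, -0.8), ∇φ = (12.8, 3.2) → (2.4, -0.8) − 0.2·(12.8, 3.2) = (-0.16, -1.44)
Step 3: at (-0.16, -1.44), ∇φ = (-3.84, -3.2) → (-0.16, -1.44) − 0.2·(-3.84, -3.2) = (0.608, -0.8)

(0.608, -0.8)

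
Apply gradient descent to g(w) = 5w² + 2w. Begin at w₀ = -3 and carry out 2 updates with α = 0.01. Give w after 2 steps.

g′(w) = 10w + 2
w₁ = -3 − 0.01·(-28) = -2.72
w₂ = -2.72 − 0.01·(-25.2) = -2.468

-2.468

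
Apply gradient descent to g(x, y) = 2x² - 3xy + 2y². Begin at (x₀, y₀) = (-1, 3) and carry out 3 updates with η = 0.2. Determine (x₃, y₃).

(0.64, 0.384)

∇g = (4x - 3y, -3x + 4y)
(x₁, y₁) = (-1, 3) − 0.2·(-13, 15) = (1.6, 0)
(x₂, y₂) = (1.6, 0) − 0.2·(6.4, -4.8) = (0.32, 0.96)
(x₃, y₃) = (0.32, 0.96) − 0.2·(-1.6, 2.88) = (0.64, 0.384)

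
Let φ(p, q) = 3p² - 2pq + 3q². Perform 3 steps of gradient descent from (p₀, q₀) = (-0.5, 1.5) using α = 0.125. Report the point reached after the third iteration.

∇φ = (6p - 2q, -2p + 6q)
Step 1: at (-0.5, 1.5), ∇φ = (-6, 10) → (-0.5, 1.5) − 0.125·(-6, 10) = (0.25, 0.25)
Step 2: at (0.25, 0.25), ∇φ = (1, 1) → (0.25, 0.25) − 0.125·(1, 1) = (0.125, 0.125)
Step 3: at (0.125, 0.125), ∇φ = (0.5, 0.5) → (0.125, 0.125) − 0.125·(0.5, 0.5) = (0.0625, 0.0625)

(0.0625, 0.0625)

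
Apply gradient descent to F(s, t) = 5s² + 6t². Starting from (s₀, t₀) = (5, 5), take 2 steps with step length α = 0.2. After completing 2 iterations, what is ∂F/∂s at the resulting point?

50

∇F = (10s, 12t)
(s₁, t₁) = (5, 5) − 0.2·(50, 60) = (-5, -7)
(s₂, t₂) = (-5, -7) − 0.2·(-50, -84) = (5, 9.8)
∂F/∂s at (5, 9.8) = 50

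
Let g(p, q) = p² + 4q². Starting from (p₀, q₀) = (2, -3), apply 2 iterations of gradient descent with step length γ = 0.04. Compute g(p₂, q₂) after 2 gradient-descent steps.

10.5628672

∇g = (2p, 8q)
Step 1: at (2, -3), ∇g = (4, -24) → (2, -3) − 0.04·(4, -24) = (1.84, -2.04)
Step 2: at (1.84, -2.04), ∇g = (3.68, -16.32) → (1.84, -2.04) − 0.04·(3.68, -16.32) = (1.6928, -1.3872)
g(1.6928, -1.3872) = 10.5628672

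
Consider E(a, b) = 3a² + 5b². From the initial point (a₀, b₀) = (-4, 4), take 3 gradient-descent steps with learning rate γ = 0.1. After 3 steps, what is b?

∇E = (6a, 10b)
Step 1: at (-4, 4), ∇E = (-24, 40) → (-4, 4) − 0.1·(-24, 40) = (-1.6, 0)
Step 2: at (-1.6, 0), ∇E = (-9.6, 0) → (-1.6, 0) − 0.1·(-9.6, 0) = (-0.64, 0)
Step 3: at (-0.64, 0), ∇E = (-3.84, 0) → (-0.64, 0) − 0.1·(-3.84, 0) = (-0.256, 0)
b = 0

0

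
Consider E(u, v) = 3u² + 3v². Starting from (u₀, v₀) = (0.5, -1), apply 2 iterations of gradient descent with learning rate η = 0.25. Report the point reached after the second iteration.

∇E = (6u, 6v)
Step 1: at (0.5, -1), ∇E = (3, -6) → (0.5, -1) − 0.25·(3, -6) = (-0.25, 0.5)
Step 2: at (-0.25, 0.5), ∇E = (-1.5, 3) → (-0.25, 0.5) − 0.25·(-1.5, 3) = (0.125, -0.25)

(0.125, -0.25)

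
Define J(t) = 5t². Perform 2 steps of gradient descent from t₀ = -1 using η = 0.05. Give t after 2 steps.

J′(t) = 10t
t₁ = -1 − 0.05·(-10) = -0.5
t₂ = -0.5 − 0.05·(-5) = -0.25

-0.25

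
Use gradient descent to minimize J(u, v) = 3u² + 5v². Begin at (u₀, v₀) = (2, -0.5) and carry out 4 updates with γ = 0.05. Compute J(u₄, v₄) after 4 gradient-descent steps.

∇J = (6u, 10v)
(u₁, v₁) = (2, -0.5) − 0.05·(12, -5) = (1.4, -0.25)
(u₂, v₂) = (1.4, -0.25) − 0.05·(8.4, -2.5) = (0.98, -0.125)
(u₃, v₃) = (0.98, -0.125) − 0.05·(5.88, -1.25) = (0.686, -0.0625)
(u₄, v₄) = (0.686, -0.0625) − 0.05·(4.116, -0.625) = (0.4802, -0.03125)
J(0.4802, -0.03125) = 0.6966589325

0.6966589325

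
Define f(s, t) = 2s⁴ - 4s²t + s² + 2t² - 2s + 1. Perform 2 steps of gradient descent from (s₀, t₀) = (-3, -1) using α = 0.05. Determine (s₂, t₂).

∇f = (8s³ - 8st + 2s - 2, -4s² + 4t)
(s₁, t₁) = (-3, -1) − 0.05·(-248, -40) = (9.4, 1)
(s₂, t₂) = (9.4, 1) − 0.05·(6586.272, -349.44) = (-319.9136, 18.472)

(-319.9136, 18.472)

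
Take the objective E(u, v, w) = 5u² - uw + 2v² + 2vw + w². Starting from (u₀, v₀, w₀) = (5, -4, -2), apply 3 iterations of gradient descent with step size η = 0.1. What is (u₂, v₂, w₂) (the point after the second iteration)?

∇E = (10u - w, 4v + 2w, -u + 2v + 2w)
(u₁, v₁, w₁) = (5, -4, -2) − 0.1·(52, -20, -17) = (-0.2, -2, -0.3)
(u₂, v₂, w₂) = (-0.2, -2, -0.3) − 0.1·(-1.7, -8.6, -4.4) = (-0.03, -1.14, 0.14)

(-0.03, -1.14, 0.14)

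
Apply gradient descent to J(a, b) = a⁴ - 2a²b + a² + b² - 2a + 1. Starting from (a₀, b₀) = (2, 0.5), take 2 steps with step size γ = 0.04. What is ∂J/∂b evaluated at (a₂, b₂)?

0.1467548672

∇J = (4a³ - 4ab + 2a - 2, -2a² + 2b)
(a₁, b₁) = (2, 0.5) − 0.04·(30, -7) = (0.8, 0.78)
(a₂, b₂) = (0.8, 0.78) − 0.04·(-0.848, 0.28) = (0.83392, 0.7688)
∂J/∂b at (0.83392, 0.7688) = 0.1467548672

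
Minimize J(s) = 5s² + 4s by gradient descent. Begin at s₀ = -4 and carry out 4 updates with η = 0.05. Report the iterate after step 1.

-2.2

J′(s) = 10s + 4
Step 1: J′(-4) = -36; s₁ = -4 − 0.05·(-36) = -2.2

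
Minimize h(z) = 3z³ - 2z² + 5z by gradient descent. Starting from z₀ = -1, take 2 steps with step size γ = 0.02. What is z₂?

h′(z) = 9z² - 4z + 5
Step 1: h′(-1) = 18; z₁ = -1 − 0.02·18 = -1.36
Step 2: h′(-1.36) = 27.0864; z₂ = -1.36 − 0.02·27.0864 = -1.901728

-1.901728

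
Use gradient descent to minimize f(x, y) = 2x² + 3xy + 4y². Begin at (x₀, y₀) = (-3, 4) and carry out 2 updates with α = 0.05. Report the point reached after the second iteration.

∇f = (4x + 3y, 3x + 8y)
(x₁, y₁) = (-3, 4) − 0.05·(0, 23) = (-3, 2.85)
(x₂, y₂) = (-3, 2.85) − 0.05·(-3.45, 13.8) = (-2.8275, 2.16)

(-2.8275, 2.16)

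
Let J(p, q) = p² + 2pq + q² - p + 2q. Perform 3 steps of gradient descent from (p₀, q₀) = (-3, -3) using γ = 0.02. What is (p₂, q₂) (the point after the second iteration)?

(-2.4984, -2.6184)

∇J = (2p + 2q - 1, 2p + 2q + 2)
(p₁, q₁) = (-3, -3) − 0.02·(-13, -10) = (-2.74, -2.8)
(p₂, q₂) = (-2.74, -2.8) − 0.02·(-12.08, -9.08) = (-2.4984, -2.6184)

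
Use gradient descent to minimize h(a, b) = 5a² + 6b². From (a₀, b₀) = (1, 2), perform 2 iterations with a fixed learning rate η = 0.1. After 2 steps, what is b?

∇h = (10a, 12b)
(a₁, b₁) = (1, 2) − 0.1·(10, 24) = (0, -0.4)
(a₂, b₂) = (0, -0.4) − 0.1·(0, -4.8) = (0, 0.08)
b = 0.08

0.08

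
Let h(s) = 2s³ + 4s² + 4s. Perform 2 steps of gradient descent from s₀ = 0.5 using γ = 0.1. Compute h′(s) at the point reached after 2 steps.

1.3515935

h′(s) = 6s² + 8s + 4
s₁ = 0.5 − 0.1·9.5 = -0.45
s₂ = -0.45 − 0.1·1.615 = -0.6115
h′(s) at (-0.6115) = 1.3515935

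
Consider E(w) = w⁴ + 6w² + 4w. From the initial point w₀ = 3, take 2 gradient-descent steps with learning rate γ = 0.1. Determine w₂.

659.1728

E′(w) = 4w³ + 12w + 4
w₁ = 3 − 0.1·148 = -11.8
w₂ = -11.8 − 0.1·(-6709.728) = 659.1728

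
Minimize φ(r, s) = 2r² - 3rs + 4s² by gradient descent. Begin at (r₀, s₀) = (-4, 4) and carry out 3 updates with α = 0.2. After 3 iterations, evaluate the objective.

∇φ = (4r - 3s, -3r + 8s)
Step 1: at (-4, 4), ∇φ = (-28, 44) → (-4, 4) − 0.2·(-28, 44) = (1.6, -4.8)
Step 2: at (1.6, -4.8), ∇φ = (20.8, -43.2) → (1.6, -4.8) − 0.2·(20.8, -43.2) = (-2.56, 3.84)
Step 3: at (-2.56, 3.84), ∇φ = (-21.76, 38.4) → (-2.56, 3.84) − 0.2·(-21.76, 38.4) = (1.792, -3.84)
φ(1.792, -3.84) = 86.048768

86.048768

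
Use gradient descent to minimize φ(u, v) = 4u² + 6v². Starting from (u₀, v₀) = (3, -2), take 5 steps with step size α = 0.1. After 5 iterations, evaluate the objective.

0.000006144

∇φ = (8u, 12v)
(u₁, v₁) = (3, -2) − 0.1·(24, -24) = (0.6, 0.4)
(u₂, v₂) = (0.6, 0.4) − 0.1·(4.8, 4.8) = (0.12, -0.08)
(u₃, v₃) = (0.12, -0.08) − 0.1·(0.96, -0.96) = (0.024, 0.016)
(u₄, v₄) = (0.024, 0.016) − 0.1·(0.192, 0.192) = (0.0048, -0.0032)
(u₅, v₅) = (0.0048, -0.0032) − 0.1·(0.0384, -0.0384) = (0.00096, 0.00064)
φ(0.00096, 0.00064) = 0.000006144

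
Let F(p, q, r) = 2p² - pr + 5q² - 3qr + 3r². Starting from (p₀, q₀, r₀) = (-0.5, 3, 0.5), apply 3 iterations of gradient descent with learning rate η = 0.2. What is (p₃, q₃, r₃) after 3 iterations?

(-0.324, -4.824, 2.648)

∇F = (4p - r, 10q - 3r, -p - 3q + 6r)
(p₁, q₁, r₁) = (-0.5, 3, 0.5) − 0.2·(-2.5, 28.5, -5.5) = (0, -2.7, 1.6)
(p₂, q₂, r₂) = (0, -2.7, 1.6) − 0.2·(-1.6, -31.8, 17.7) = (0.32, 3.66, -1.94)
(p₃, q₃, r₃) = (0.32, 3.66, -1.94) − 0.2·(3.22, 42.42, -22.94) = (-0.324, -4.824, 2.648)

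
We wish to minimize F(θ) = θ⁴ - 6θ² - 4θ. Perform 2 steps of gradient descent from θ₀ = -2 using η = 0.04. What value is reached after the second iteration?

F′(θ) = 4θ³ - 12θ - 4
θ₁ = -2 − 0.04·(-12) = -1.52
θ₂ = -1.52 − 0.04·0.192768 = -1.52771072

-1.52771072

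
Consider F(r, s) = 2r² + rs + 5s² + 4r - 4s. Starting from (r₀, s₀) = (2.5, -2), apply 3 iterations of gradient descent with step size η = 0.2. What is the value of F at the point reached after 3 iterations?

18.9216

∇F = (4r + s + 4, r + 10s - 4)
(r₁, s₁) = (2.5, -2) − 0.2·(12, -21.5) = (0.1, 2.3)
(r₂, s₂) = (0.1, 2.3) − 0.2·(6.7, 19.1) = (-1.24, -1.52)
(r₃, s₃) = (-1.24, -1.52) − 0.2·(-2.48, -20.44) = (-0.744, 2.568)
F(-0.744, 2.568) = 18.9216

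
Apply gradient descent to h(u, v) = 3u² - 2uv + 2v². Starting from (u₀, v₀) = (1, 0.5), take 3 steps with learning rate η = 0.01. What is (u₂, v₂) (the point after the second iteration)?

(0.903, 0.499)

∇h = (6u - 2v, -2u + 4v)
(u₁, v₁) = (1, 0.5) − 0.01·(5, 0) = (0.95, 0.5)
(u₂, v₂) = (0.95, 0.5) − 0.01·(4.7, 0.1) = (0.903, 0.499)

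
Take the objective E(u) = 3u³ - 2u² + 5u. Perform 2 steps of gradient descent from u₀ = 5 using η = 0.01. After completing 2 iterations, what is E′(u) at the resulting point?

40.08470529

E′(u) = 9u² - 4u + 5
u₁ = 5 − 0.01·210 = 2.9
u₂ = 2.9 − 0.01·69.09 = 2.2091
E′(u) at (2.2091) = 40.08470529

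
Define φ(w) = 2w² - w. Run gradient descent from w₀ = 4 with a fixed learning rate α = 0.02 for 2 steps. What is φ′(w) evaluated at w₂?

12.696

φ′(w) = 4w - 1
Step 1: φ′(4) = 15; w₁ = 4 − 0.02·15 = 3.7
Step 2: φ′(3.7) = 13.8; w₂ = 3.7 − 0.02·13.8 = 3.424
φ′(w) at (3.424) = 12.696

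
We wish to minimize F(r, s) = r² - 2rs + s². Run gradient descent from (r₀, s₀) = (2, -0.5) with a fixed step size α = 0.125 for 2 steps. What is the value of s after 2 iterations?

∇F = (2r - 2s, -2r + 2s)
Step 1: at (2, -0.5), ∇F = (5, -5) → (2, -0.5) − 0.125·(5, -5) = (1.375, 0.125)
Step 2: at (1.375, 0.125), ∇F = (2.5, -2.5) → (1.375, 0.125) − 0.125·(2.5, -2.5) = (1.0625, 0.4375)
s = 0.4375

0.4375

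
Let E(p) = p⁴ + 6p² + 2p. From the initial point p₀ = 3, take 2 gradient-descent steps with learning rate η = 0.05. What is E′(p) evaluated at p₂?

11339.544918692576

E′(p) = 4p³ + 12p + 2
Step 1: E′(3) = 146; p₁ = 3 − 0.05·146 = -4.3
Step 2: E′(-4.3) = -367.628; p₂ = -4.3 − 0.05·(-367.628) = 14.0814
E′(p) at (14.0814) = 11339.544918692576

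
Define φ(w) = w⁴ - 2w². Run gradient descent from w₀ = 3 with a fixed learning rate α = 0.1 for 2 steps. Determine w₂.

φ′(w) = 4w³ - 4w
w₁ = 3 − 0.1·96 = -6.6
w₂ = -6.6 − 0.1·(-1123.584) = 105.7584

105.7584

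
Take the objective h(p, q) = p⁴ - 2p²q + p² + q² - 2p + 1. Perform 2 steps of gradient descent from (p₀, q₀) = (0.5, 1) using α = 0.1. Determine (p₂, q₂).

∇h = (4p³ - 4pq + 2p - 2, -2p² + 2q)
Step 1: at (0.5, 1), ∇h = (-2.5, 1.5) → (0.5, 1) − 0.1·(-2.5, 1.5) = (0.75, 0.85)
Step 2: at (0.75, 0.85), ∇h = (-1.3625, 0.575) → (0.75, 0.85) − 0.1·(-1.3625, 0.575) = (0.88625, 0.7925)

(0.88625, 0.7925)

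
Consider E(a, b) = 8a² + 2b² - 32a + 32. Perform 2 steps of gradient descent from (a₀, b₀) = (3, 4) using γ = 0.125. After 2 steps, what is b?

1

∇E = (16a - 32, 4b)
Step 1: at (3, 4), ∇E = (16, 16) → (3, 4) − 0.125·(16, 16) = (1, 2)
Step 2: at (1, 2), ∇E = (-16, 8) → (1, 2) − 0.125·(-16, 8) = (3, 1)
b = 1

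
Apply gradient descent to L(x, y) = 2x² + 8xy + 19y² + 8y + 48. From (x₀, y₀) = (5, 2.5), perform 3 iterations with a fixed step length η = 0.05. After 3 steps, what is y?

-4.4305

∇L = (4x + 8y, 8x + 38y + 8)
Step 1: at (5, 2.5), ∇L = (40, 143) → (5, 2.5) − 0.05·(40, 143) = (3, -4.65)
Step 2: at (3, -4.65), ∇L = (-25.2, -144.7) → (3, -4.65) − 0.05·(-25.2, -144.7) = (4.26, 2.585)
Step 3: at (4.26, 2.585), ∇L = (37.72, 140.31) → (4.26, 2.585) − 0.05·(37.72, 140.31) = (2.374, -4.4305)
y = -4.4305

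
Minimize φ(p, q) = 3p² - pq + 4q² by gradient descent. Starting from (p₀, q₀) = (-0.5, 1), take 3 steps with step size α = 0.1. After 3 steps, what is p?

-0.008

∇φ = (6p - q, -p + 8q)
Step 1: at (-0.5, 1), ∇φ = (-4, 8.5) → (-0.5, 1) − 0.1·(-4, 8.5) = (-0.1, 0.15)
Step 2: at (-0.1, 0.15), ∇φ = (-0.75, 1.3) → (-0.1, 0.15) − 0.1·(-0.75, 1.3) = (-0.025, 0.02)
Step 3: at (-0.025, 0.02), ∇φ = (-0.17, 0.185) → (-0.025, 0.02) − 0.1·(-0.17, 0.185) = (-0.008, 0.0015)
p = -0.008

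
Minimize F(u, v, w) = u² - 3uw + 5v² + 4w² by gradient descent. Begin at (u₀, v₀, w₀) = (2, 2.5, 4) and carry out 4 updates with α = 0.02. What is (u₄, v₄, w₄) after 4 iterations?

∇F = (2u - 3w, 10v, -3u + 8w)
(u₁, v₁, w₁) = (2, 2.5, 4) − 0.02·(-8, 25, 26) = (2.16, 2, 3.48)
(u₂, v₂, w₂) = (2.16, 2, 3.48) − 0.02·(-6.12, 20, 21.36) = (2.2824, 1.6, 3.0528)
(u₃, v₃, w₃) = (2.2824, 1.6, 3.0528) − 0.02·(-4.5936, 16, 17.5752) = (2.374272, 1.28, 2.701296)
(u₄, v₄, w₄) = (2.374272, 1.28, 2.701296) − 0.02·(-3.355344, 12.8, 14.487552) = (2.44137888, 1.024, 2.41154496)

(2.44137888, 1.024, 2.41154496)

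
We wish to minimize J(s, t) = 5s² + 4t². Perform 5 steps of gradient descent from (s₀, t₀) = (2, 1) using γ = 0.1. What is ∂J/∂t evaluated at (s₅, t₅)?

0.00256

∇J = (10s, 8t)
(s₁, t₁) = (2, 1) − 0.1·(20, 8) = (0, 0.2)
(s₂, t₂) = (0, 0.2) − 0.1·(0, 1.6) = (0, 0.04)
(s₃, t₃) = (0, 0.04) − 0.1·(0, 0.32) = (0, 0.008)
(s₄, t₄) = (0, 0.008) − 0.1·(0, 0.064) = (0, 0.0016)
(s₅, t₅) = (0, 0.0016) − 0.1·(0, 0.0128) = (0, 0.00032)
∂J/∂t at (0, 0.00032) = 0.00256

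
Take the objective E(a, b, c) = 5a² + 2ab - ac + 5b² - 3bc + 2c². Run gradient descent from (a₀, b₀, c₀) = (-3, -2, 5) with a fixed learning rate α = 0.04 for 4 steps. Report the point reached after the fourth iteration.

∇E = (10a + 2b - c, 2a + 10b - 3c, -a - 3b + 4c)
Step 1: at (-3, -2, 5), ∇E = (-39, -41, 29) → (-3, -2, 5) − 0.04·(-39, -41, 29) = (-1.44, -0.36, 3.84)
Step 2: at (-1.44, -0.36, 3.84), ∇E = (-18.96, -18, 17.88) → (-1.44, -0.36, 3.84) − 0.04·(-18.96, -18, 17.88) = (-0.6816, 0.36, 3.1248)
Step 3: at (-0.6816, 0.36, 3.1248), ∇E = (-9.2208, -7.1376, 12.1008) → (-0.6816, 0.36, 3.1248) − 0.04·(-9.2208, -7.1376, 12.1008) = (-0.312768, 0.645504, 2.640768)
Step 4: at (-0.312768, 0.645504, 2.640768), ∇E = (-4.47744, -2.0928, 8.939328) → (-0.312768, 0.645504, 2.640768) − 0.04·(-4.47744, -2.0928, 8.939328) = (-0.1336704, 0.729216, 2.28319488)

(-0.1336704, 0.729216, 2.28319488)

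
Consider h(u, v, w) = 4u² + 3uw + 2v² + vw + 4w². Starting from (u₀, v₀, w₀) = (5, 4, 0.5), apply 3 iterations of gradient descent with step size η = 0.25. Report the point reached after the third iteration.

(-16.296875, -2.328125, -16.625)

∇h = (8u + 3w, 4v + w, 3u + v + 8w)
(u₁, v₁, w₁) = (5, 4, 0.5) − 0.25·(41.5, 16.5, 23) = (-5.375, -0.125, -5.25)
(u₂, v₂, w₂) = (-5.375, -0.125, -5.25) − 0.25·(-58.75, -5.75, -58.25) = (9.3125, 1.3125, 9.3125)
(u₃, v₃, w₃) = (9.3125, 1.3125, 9.3125) − 0.25·(102.4375, 14.5625, 103.75) = (-16.296875, -2.328125, -16.625)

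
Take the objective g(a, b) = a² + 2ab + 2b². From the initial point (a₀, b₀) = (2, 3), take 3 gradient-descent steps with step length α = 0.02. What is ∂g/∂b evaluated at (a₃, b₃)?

∇g = (2a + 2b, 2a + 4b)
(a₁, b₁) = (2, 3) − 0.02·(10, 16) = (1.8, 2.68)
(a₂, b₂) = (1.8, 2.68) − 0.02·(8.96, 14.32) = (1.6208, 2.3936)
(a₃, b₃) = (1.6208, 2.3936) − 0.02·(8.0288, 12.816) = (1.460224, 2.13728)
∂g/∂b at (1.460224, 2.13728) = 11.469568

11.469568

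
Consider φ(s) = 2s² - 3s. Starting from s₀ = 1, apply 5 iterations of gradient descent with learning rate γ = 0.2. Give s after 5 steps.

φ′(s) = 4s - 3
s₁ = 1 − 0.2·1 = 0.8
s₂ = 0.8 − 0.2·0.2 = 0.76
s₃ = 0.76 − 0.2·0.04 = 0.752
s₄ = 0.752 − 0.2·0.008 = 0.7504
s₅ = 0.7504 − 0.2·0.0016 = 0.75008

0.75008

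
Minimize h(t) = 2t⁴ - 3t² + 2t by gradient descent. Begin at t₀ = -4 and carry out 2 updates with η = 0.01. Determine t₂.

h′(t) = 8t³ - 6t + 2
t₁ = -4 − 0.01·(-486) = 0.86
t₂ = 0.86 − 0.01·1.928448 = 0.84071552

0.84071552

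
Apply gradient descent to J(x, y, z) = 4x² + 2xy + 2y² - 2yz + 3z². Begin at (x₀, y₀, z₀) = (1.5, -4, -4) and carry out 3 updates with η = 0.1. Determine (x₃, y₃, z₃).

∇J = (8x + 2y, 2x + 4y - 2z, -2y + 6z)
(x₁, y₁, z₁) = (1.5, -4, -4) − 0.1·(4, -5, -16) = (1.1, -3.5, -2.4)
(x₂, y₂, z₂) = (1.1, -3.5, -2.4) − 0.1·(1.8, -7, -7.4) = (0.92, -2.8, -1.66)
(x₃, y₃, z₃) = (0.92, -2.8, -1.66) − 0.1·(1.76, -6.04, -4.36) = (0.744, -2.196, -1.224)

(0.744, -2.196, -1.224)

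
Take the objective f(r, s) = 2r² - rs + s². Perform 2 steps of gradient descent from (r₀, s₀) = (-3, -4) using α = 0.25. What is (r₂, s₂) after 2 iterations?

(-0.6875, -1.625)

∇f = (4r - s, -r + 2s)
(r₁, s₁) = (-3, -4) − 0.25·(-8, -5) = (-1, -2.75)
(r₂, s₂) = (-1, -2.75) − 0.25·(-1.25, -4.5) = (-0.6875, -1.625)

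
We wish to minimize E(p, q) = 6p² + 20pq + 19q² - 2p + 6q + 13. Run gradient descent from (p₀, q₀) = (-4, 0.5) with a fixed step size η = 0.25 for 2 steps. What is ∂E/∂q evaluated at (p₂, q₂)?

-7448.75

∇E = (12p + 20q - 2, 20p + 38q + 6)
Step 1: at (-4, 0.5), ∇E = (-40, -55) → (-4, 0.5) − 0.25·(-40, -55) = (6, 14.25)
Step 2: at (6, 14.25), ∇E = (355, 667.5) → (6, 14.25) − 0.25·(355, 667.5) = (-82.75, -152.625)
∂E/∂q at (-82.75, -152.625) = -7448.75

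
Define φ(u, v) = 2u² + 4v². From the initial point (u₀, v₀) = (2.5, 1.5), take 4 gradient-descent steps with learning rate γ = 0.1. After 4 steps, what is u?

0.324

∇φ = (4u, 8v)
Step 1: at (2.5, 1.5), ∇φ = (10, 12) → (2.5, 1.5) − 0.1·(10, 12) = (1.5, 0.3)
Step 2: at (1.5, 0.3), ∇φ = (6, 2.4) → (1.5, 0.3) − 0.1·(6, 2.4) = (0.9, 0.06)
Step 3: at (0.9, 0.06), ∇φ = (3.6, 0.48) → (0.9, 0.06) − 0.1·(3.6, 0.48) = (0.54, 0.012)
Step 4: at (0.54, 0.012), ∇φ = (2.16, 0.096) → (0.54, 0.012) − 0.1·(2.16, 0.096) = (0.324, 0.0024)
u = 0.324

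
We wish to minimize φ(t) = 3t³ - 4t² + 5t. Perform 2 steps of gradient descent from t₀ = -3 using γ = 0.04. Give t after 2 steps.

φ′(t) = 9t² - 8t + 5
t₁ = -3 − 0.04·110 = -7.4
t₂ = -7.4 − 0.04·557.04 = -29.6816

-29.6816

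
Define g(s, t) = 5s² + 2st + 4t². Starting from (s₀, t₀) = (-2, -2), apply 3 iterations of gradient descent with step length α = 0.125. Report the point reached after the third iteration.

(0.15625, 0.09375)

∇g = (10s + 2t, 2s + 8t)
Step 1: at (-2, -2), ∇g = (-24, -20) → (-2, -2) − 0.125·(-24, -20) = (1, 0.5)
Step 2: at (1, 0.5), ∇g = (11, 6) → (1, 0.5) − 0.125·(11, 6) = (-0.375, -0.25)
Step 3: at (-0.375, -0.25), ∇g = (-4.25, -2.75) → (-0.375, -0.25) − 0.125·(-4.25, -2.75) = (0.15625, 0.09375)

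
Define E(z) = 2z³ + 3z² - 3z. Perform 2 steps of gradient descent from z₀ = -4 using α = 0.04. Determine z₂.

E′(z) = 6z² + 6z - 3
Step 1: E′(-4) = 69; z₁ = -4 − 0.04·69 = -6.76
Step 2: E′(-6.76) = 230.6256; z₂ = -6.76 − 0.04·230.6256 = -15.985024

-15.985024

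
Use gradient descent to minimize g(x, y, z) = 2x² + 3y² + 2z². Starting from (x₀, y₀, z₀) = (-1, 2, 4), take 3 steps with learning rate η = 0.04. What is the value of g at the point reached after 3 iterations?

∇g = (4x, 6y, 4z)
Step 1: at (-1, 2, 4), ∇g = (-4, 12, 16) → (-1, 2, 4) − 0.04·(-4, 12, 16) = (-0.84, 1.52, 3.36)
Step 2: at (-0.84, 1.52, 3.36), ∇g = (-3.36, 9.12, 13.44) → (-0.84, 1.52, 3.36) − 0.04·(-3.36, 9.12, 13.44) = (-0.7056, 1.1552, 2.8224)
Step 3: at (-0.7056, 1.1552, 2.8224), ∇g = (-2.8224, 6.9312, 11.2896) → (-0.7056, 1.1552, 2.8224) − 0.04·(-2.8224, 6.9312, 11.2896) = (-0.592704, 0.877952, 2.370816)
g(-0.592704, 0.877952, 2.370816) = 14.256532217856

14.256532217856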